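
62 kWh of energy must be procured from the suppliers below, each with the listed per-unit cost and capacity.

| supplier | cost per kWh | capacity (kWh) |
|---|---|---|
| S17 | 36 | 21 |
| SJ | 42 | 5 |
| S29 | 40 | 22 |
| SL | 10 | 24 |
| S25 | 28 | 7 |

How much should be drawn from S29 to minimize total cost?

10

Cheapest first:
SL (10): use full 24 — 38 kWh to go.
Take 7 from S25 at 28 — need 31 more.
S17 (36): use full 21 — 10 kWh to go.
S29 (40): take the remaining 10 — done.
SJ: unused.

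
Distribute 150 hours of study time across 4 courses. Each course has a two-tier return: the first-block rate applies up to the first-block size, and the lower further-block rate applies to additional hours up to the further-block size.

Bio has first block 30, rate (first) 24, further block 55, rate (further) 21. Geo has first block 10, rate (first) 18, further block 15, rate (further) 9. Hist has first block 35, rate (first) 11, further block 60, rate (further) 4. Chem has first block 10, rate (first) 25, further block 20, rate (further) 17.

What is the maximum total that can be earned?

2920

Rank every tier by rate: Chem/T1 25 > Bio/T1 24 > Bio/T2 21 > Geo/T1 18 > Chem/T2 17 > Hist/T1 11 > Geo/T2 9 > Hist/T2 4.
Chem T1 at 25: fill all 10 — 140 left.
Fill Bio T1 block (30 at 24) — 110 left.
Bio/T2 (21): +55 — 55 left.
Fill Geo T1 block (10 at 18) — 45 left.
Chem T2 at 17: fill all 20 — 25 left.
Hist/T1: +25 of 35 at 11; pool empty.
Total = 25×10 + 24×30 + 21×55 + 18×10 + 17×20 + 11×25 = 2920.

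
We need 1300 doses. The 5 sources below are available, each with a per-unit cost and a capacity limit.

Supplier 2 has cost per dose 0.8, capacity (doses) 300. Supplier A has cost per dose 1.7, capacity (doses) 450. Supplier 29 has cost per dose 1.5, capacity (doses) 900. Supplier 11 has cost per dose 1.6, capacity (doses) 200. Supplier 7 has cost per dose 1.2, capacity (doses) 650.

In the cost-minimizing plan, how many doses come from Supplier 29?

Fill from the cheapest source first.
Supplier 2 at 0.8: take all 300 doses — 1000 still needed.
Supplier 7 (1.2): use full 650 — 350 doses to go.
Supplier 29 at 1.5: take 350 of its 900 — requirement met.
Supplier 11, Supplier A: unused.

350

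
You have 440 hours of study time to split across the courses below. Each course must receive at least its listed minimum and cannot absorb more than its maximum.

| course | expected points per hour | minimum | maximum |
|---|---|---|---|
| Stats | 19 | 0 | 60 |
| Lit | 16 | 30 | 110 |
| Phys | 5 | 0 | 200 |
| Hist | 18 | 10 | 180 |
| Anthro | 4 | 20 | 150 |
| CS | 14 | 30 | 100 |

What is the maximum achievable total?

Meeting every minimum uses 0+30+0+10+20+30 = 90 hours, leaving 350.
Order the courses by expected points per hour: Stats 19 > Hist 18 > Lit 16 > CS 14 > Phys 5 > Anthro 4.
Stats takes 60 more to reach its cap of 60 → 290 left.
Give Hist 170 more to hit its cap of 180 → 120 left.
Lit takes 80 more to reach its cap of 110 → 40 left.
CS: +40 (room for 70) → 70. Pool exhausted.
Total = 19×60 + 16×110 + 18×180 + 4×20 + 14×70 = 7200.

7200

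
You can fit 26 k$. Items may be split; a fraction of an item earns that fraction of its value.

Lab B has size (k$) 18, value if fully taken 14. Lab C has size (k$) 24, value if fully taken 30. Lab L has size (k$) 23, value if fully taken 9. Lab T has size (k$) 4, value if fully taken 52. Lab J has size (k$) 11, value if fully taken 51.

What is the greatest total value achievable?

116.75

Sort by value density: Lab T 52/4≈13, Lab J 51/11≈4.64, Lab C 30/24≈1.25, Lab B 14/18≈0.778, Lab L 9/23≈0.391.
All 4 k$ of Lab T fit (value 52) ; 22 remain.
All 11 k$ of Lab J fit (value 51) ; 11 remain.
11 k$ left: a 11/24 share of Lab C gives 30×11/24 = 13.75.
Total value = 116.75.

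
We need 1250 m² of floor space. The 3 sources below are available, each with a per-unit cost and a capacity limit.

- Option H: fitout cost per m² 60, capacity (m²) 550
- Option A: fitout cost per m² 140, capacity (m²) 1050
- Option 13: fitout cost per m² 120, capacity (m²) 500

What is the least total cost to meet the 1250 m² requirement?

Use sources in increasing cost order.
Take 550 from Option H at 60 → need 700 more.
Take 500 from Option 13 at 120 → need 200 more.
Option A (140): take the remaining 200 → done.
Cost = 550×60 + 500×120 + 200×140 = 121000.

121000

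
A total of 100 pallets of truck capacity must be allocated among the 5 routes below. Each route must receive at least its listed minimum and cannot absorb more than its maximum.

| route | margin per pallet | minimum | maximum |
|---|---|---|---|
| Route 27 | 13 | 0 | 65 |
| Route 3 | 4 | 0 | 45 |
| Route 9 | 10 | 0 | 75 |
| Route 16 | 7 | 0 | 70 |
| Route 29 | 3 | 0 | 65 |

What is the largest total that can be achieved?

Meeting every minimum uses 0+0+0+0+0 = 0 pallets, leaving 100.
Rank by margin per pallet: Route 27 13 > Route 9 10 > Route 16 7 > Route 3 4 > Route 29 3.
Route 27: +65 to 65 (cap) ; 35 left.
Route 9: +35 (room for 75) → 35. Pool exhausted.
Total = 13×65 + 10×35 = 1195.

1195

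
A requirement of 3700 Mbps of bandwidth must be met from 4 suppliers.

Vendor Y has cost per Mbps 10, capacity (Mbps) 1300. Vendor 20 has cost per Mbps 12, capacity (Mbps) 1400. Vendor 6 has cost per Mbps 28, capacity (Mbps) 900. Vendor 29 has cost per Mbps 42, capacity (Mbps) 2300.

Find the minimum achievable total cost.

59200

Use suppliers in increasing cost order.
Take 1300 from Vendor Y at 10 → need 2400 more.
Take 1400 from Vendor 20 at 12 → need 1000 more.
Vendor 6 at 28: take all 900 Mbps → 100 still needed.
Vendor 29 at 42: take 100 of its 2300 → requirement met.
Cost = 1300×10 + 1400×12 + 900×28 + 100×42 = 59200.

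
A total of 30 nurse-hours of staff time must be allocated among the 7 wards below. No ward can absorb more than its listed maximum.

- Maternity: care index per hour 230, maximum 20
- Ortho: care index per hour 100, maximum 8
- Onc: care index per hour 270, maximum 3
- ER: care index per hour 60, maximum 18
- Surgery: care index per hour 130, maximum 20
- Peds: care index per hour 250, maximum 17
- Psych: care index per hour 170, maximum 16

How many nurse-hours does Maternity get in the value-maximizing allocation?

10

Highest care index per hour first: Onc 270 > Peds 250 > Maternity 230 > Psych 170 > Surgery 130 > Ortho 100 > ER 60.
Onc: +3 to 3 (cap) — 27 left.
Peds: +17 to 17 (cap) — 10 left.
Only 10 left; Maternity takes them to reach 10.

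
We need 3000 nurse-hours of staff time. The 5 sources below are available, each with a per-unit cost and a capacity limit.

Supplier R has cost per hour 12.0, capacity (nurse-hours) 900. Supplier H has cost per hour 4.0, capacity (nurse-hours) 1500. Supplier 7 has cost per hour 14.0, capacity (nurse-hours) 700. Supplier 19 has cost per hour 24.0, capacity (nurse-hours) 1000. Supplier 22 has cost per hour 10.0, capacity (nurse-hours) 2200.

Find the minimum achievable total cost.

Fill from the cheapest source first.
Supplier H (4.0): use full 1500 → 1500 nurse-hours to go.
Supplier 22 at 10.0: take 1500 of its 2200 → requirement met.
Supplier R, Supplier 7, Supplier 19: unused.
Cost = 1500×4.0 + 1500×10.0 = 21000.

21000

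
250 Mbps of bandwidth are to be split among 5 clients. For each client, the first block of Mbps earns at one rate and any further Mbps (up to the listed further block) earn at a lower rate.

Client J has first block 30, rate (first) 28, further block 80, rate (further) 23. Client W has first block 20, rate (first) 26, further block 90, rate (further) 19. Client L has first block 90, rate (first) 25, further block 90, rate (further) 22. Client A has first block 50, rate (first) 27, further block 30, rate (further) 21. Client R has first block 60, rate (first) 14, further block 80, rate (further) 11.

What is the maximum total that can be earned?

Treat each block as its own option and order by rate: Client J/first 28 > Client A/first 27 > Client W/first 26 > Client L/first 25 > Client J/second 23 > Client L/second 22 > Client A/second 21 > Client W/second 19 > Client R/first 14 > Client R/second 11.
Client J/first (28): +30 — 220 left.
Client A/first (27): +50 — 170 left.
Client W/first (26): +20 — 150 left.
Fill Client L first block (90 at 25) — 60 left.
60 remain; put them into Client J second at 23.
Total = 28×30 + 27×50 + 26×20 + 25×90 + 23×60 = 6340.

6340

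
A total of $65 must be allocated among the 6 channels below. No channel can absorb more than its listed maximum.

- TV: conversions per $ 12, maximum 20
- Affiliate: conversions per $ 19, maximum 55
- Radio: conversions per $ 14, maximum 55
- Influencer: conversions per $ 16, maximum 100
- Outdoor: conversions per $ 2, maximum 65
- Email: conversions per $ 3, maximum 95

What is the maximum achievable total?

Order the channels by conversions per $: Affiliate 19 > Influencer 16 > Radio 14 > TV 12 > Email 3 > Outdoor 2.
Affiliate: +55 to 55 (cap) ; 10 left.
Influencer: +10 (room for 100) → 10. Pool exhausted.
Total = 19×55 + 16×10 = 1205.

1205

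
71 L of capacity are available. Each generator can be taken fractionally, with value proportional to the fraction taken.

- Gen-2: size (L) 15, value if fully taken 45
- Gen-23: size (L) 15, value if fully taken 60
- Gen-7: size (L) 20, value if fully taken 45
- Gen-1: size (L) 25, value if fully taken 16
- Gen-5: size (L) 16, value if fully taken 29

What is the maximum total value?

Sort by value density: Gen-23 60/15≈4, Gen-2 45/15≈3, Gen-7 45/20≈2.25, Gen-5 29/16≈1.81, Gen-1 16/25≈0.64.
Gen-23: take in full, 15 L for value 60 → 56 left.
All 15 L of Gen-2 fit (value 45) → 41 remain.
All 20 L of Gen-7 fit (value 45) → 21 remain.
Gen-5: take in full, 16 L for value 29 → 5 left.
5 L left: a 5/25 share of Gen-1 gives 16×5/25 = 3.2.
Total value = 182.2.

182.2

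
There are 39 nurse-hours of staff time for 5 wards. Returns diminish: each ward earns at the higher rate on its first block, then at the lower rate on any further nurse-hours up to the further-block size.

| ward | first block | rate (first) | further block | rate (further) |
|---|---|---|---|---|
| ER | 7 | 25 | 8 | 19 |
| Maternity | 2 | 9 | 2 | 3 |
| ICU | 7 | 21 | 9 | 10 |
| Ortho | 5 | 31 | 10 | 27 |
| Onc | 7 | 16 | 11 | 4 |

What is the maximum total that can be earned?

931

Treat each block as its own option and order by rate: Ortho/T1 31 > Ortho/T2 27 > ER/T1 25 > ICU/T1 21 > ER/T2 19 > Onc/T1 16 > ICU/T2 10 > Maternity/T1 9 > Onc/T2 4 > Maternity/T2 3.
Ortho T1 at 31: fill all 5 → 34 left.
Ortho/T2 (27): +10 → 24 left.
ER T1 at 25: fill all 7 → 17 left.
ICU T1 at 21: fill all 7 → 10 left.
ER T2 at 19: fill all 8 → 2 left.
Onc/T1: +2 of 7 at 16; pool empty.
Total = 31×5 + 27×10 + 25×7 + 21×7 + 19×8 + 16×2 = 931.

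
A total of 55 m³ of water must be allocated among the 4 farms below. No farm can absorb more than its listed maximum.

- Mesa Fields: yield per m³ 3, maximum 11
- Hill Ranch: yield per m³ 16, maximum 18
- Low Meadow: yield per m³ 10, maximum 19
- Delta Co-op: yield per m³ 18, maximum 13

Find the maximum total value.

Highest yield per m³ first: Delta Co-op 18 > Hill Ranch 16 > Low Meadow 10 > Mesa Fields 3.
Give Delta Co-op 13 to hit its cap of 13 — 42 left.
Hill Ranch: +18 to 18 (cap) — 24 left.
Low Meadow takes 19 to reach its cap of 19 — 5 left.
Only 5 left; Mesa Fields takes them to reach 5.
Total = 3×5 + 16×18 + 10×19 + 18×13 = 727.

727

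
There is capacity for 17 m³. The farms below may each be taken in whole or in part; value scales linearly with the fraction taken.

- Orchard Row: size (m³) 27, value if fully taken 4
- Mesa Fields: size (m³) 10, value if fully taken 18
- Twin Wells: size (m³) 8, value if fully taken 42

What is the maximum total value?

58.2

Best value per unit of size first: Twin Wells 42/8≈5.25, Mesa Fields 18/10≈1.8, Orchard Row 4/27≈0.148.
All 8 m³ of Twin Wells fit (value 42) — 9 remain.
9 m³ left: a 9/10 share of Mesa Fields gives 18×9/10 = 16.2.
Total value = 58.2.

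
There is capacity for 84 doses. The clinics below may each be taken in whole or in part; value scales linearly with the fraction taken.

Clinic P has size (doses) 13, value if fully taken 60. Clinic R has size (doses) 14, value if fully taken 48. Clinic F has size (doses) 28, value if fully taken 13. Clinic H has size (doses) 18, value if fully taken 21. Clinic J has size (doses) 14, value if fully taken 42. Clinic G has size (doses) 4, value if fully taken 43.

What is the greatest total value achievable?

Rank by value-to-size ratio: Clinic G 43/4≈10.8, Clinic P 60/13≈4.62, Clinic R 48/14≈3.43, Clinic J 42/14≈3, Clinic H 21/18≈1.17, Clinic F 13/28≈0.464.
Take all of Clinic G (4 doses, value 43) ; 80 doses left.
Clinic P: take in full, 13 doses for value 60 ; 67 left.
Clinic R: take in full, 14 doses for value 48 ; 53 left.
Clinic J: take in full, 14 doses for value 42 ; 39 left.
All 18 doses of Clinic H fit (value 21) ; 21 remain.
Fill the last 21 doses with part of Clinic F: 21/28 of it earns 9.75.
Total value = 223.75.

223.75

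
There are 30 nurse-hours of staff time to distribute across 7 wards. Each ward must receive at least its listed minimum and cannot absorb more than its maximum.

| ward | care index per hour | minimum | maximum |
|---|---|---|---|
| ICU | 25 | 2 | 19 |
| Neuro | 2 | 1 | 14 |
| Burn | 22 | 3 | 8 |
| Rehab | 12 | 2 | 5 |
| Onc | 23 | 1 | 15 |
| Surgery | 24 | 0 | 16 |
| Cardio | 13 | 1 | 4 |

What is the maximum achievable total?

675

Meeting every minimum uses 2+1+3+2+1+0+1 = 10 nurse-hours, leaving 20.
Rank by care index per hour: ICU 25 > Surgery 24 > Onc 23 > Burn 22 > Cardio 13 > Rehab 12 > Neuro 2.
ICU takes 17 more to reach its cap of 19 → 3 left.
Surgery: +3 (room for 16) → 3. Pool exhausted.
Total = 25×19 + 2×1 + 22×3 + 12×2 + 23×1 + 24×3 + 13×1 = 675.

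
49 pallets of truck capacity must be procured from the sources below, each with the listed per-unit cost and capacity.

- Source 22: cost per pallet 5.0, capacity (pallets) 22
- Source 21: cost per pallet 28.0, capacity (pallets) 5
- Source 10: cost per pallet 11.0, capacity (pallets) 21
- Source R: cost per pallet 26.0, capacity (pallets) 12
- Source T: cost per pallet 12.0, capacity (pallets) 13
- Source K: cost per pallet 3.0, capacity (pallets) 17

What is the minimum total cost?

271

Cheapest first:
Source K (3.0): use full 17 → 32 pallets to go.
Source 22 (5.0): use full 22 → 10 pallets to go.
Source 10 at 11.0: take 10 of its 21 → requirement met.
Source T, Source R, Source 21: unused.
Cost = 17×3.0 + 22×5.0 + 10×11.0 = 271.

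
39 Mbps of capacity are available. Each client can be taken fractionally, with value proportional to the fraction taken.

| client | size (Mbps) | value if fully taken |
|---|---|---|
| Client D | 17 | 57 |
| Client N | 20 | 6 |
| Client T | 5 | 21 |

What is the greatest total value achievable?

83.1

Rank by value-to-size ratio: Client T 21/5≈4.2, Client D 57/17≈3.35, Client N 6/20≈0.3.
Client T: take in full, 5 Mbps for value 21 ; 34 left.
Client D: take in full, 17 Mbps for value 57 ; 17 left.
Fill the last 17 Mbps with part of Client N: 17/20 of it earns 5.1.
Total value = 83.1.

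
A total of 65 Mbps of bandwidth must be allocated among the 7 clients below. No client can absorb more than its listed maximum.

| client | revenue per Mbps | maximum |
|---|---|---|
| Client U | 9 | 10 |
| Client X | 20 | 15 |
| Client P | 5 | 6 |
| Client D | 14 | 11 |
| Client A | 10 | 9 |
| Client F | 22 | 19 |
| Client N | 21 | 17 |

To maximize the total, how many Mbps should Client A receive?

Rank by revenue per Mbps: Client F 22 > Client N 21 > Client X 20 > Client D 14 > Client A 10 > Client U 9 > Client P 5.
Client F takes 19 to reach its cap of 19 ; 46 left.
Client N: +17 to 17 (cap) ; 29 left.
Give Client X 15 to hit its cap of 15 ; 14 left.
Give Client D 11 to hit its cap of 11 ; 3 left.
Only 3 left; Client A takes them to reach 3.

3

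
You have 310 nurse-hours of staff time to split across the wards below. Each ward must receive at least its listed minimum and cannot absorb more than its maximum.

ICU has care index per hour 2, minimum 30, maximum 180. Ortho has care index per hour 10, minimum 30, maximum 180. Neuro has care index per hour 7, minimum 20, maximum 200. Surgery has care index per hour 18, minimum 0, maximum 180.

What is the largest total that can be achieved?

Meeting every minimum uses 30+30+20+0 = 80 nurse-hours, leaving 230.
Highest care index per hour first: Surgery 18 > Ortho 10 > Neuro 7 > ICU 2.
Surgery takes 180 more to reach its cap of 180 → 50 left.
Ortho has room for 150 more but only 50 remain, so it gets 80.
Total = 2×30 + 10×80 + 7×20 + 18×180 = 4240.

4240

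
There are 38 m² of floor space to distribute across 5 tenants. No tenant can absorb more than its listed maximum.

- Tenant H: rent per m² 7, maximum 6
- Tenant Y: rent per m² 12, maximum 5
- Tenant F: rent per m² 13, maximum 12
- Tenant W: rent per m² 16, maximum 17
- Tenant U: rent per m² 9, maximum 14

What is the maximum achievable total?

Order the tenants by rent per m²: Tenant W 16 > Tenant F 13 > Tenant Y 12 > Tenant U 9 > Tenant H 7.
Give Tenant W 17 to hit its cap of 17 → 21 left.
Give Tenant F 12 to hit its cap of 12 → 9 left.
Give Tenant Y 5 to hit its cap of 5 → 4 left.
Tenant U: +4 (room for 14) → 4. Pool exhausted.
Total = 12×5 + 13×12 + 16×17 + 9×4 = 524.

524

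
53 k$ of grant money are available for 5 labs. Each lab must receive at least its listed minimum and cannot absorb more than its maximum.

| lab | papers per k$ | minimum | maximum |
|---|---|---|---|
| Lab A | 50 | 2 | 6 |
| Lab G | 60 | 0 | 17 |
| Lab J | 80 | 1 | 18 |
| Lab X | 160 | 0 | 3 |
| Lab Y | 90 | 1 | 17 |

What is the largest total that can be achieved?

4330

Meeting every minimum uses 2+0+1+0+1 = 4 k$, leaving 49.
Rank by papers per k$: Lab X 160 > Lab Y 90 > Lab J 80 > Lab G 60 > Lab A 50.
Lab X takes 3 more to reach its cap of 3 ; 46 left.
Lab Y: +16 to 17 (cap) ; 30 left.
Lab J: +17 to 18 (cap) ; 13 left.
Lab G has room for 17 more but only 13 remain, so it gets 13.
Total = 50×2 + 60×13 + 80×18 + 160×3 + 90×17 = 4330.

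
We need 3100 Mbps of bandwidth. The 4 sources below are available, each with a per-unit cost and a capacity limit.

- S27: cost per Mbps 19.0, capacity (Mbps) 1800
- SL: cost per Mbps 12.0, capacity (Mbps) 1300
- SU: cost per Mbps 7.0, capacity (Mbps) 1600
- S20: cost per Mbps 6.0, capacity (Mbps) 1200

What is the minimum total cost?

22000

Fill from the cheapest source first.
S20 (6.0): use full 1200 — 1900 Mbps to go.
SU (7.0): use full 1600 — 300 Mbps to go.
SL (12.0): take the remaining 300 — done.
S27: unused.
Cost = 1200×6.0 + 1600×7.0 + 300×12.0 = 22000.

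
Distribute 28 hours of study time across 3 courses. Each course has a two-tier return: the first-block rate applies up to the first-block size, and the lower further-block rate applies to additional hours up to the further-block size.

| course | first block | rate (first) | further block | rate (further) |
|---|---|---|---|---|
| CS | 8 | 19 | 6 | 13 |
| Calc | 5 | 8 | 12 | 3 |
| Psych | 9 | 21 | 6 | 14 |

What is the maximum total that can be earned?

Treat each block as its own option and order by rate: Psych/tier1 21 > CS/tier1 19 > Psych/tier2 14 > CS/tier2 13 > Calc/tier1 8 > Calc/tier2 3.
Fill Psych tier1 block (9 at 21) → 19 left.
CS tier1 at 19: fill all 8 → 11 left.
Psych/tier2 (14): +6 → 5 left.
5 remain; put them into CS tier2 at 13.
Total = 21×9 + 19×8 + 14×6 + 13×5 = 490.

490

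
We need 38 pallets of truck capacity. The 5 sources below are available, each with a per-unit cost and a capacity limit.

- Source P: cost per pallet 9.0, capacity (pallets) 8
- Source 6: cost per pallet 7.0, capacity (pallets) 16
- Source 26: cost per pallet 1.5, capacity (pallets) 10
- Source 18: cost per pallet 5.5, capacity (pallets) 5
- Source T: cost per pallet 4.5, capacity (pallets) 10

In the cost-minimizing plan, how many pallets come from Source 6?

Use sources in increasing cost order.
Take 10 from Source 26 at 1.5 → need 28 more.
Source T (4.5): use full 10 → 18 pallets to go.
Take 5 from Source 18 at 5.5 → need 13 more.
Take 13 from Source 6 at 7.0 to finish.
Source P: unused.

13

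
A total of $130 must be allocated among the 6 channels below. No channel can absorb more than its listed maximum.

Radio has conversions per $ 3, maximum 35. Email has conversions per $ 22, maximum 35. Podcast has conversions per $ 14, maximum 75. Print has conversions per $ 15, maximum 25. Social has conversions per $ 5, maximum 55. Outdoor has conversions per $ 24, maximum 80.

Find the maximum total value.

Order the channels by conversions per $: Outdoor 24 > Email 22 > Print 15 > Podcast 14 > Social 5 > Radio 3.
Outdoor: +80 to 80 (cap) ; 50 left.
Email: +35 to 35 (cap) ; 15 left.
Print: +15 (room for 25) → 15. Pool exhausted.
Total = 22×35 + 15×15 + 24×80 = 2915.

2915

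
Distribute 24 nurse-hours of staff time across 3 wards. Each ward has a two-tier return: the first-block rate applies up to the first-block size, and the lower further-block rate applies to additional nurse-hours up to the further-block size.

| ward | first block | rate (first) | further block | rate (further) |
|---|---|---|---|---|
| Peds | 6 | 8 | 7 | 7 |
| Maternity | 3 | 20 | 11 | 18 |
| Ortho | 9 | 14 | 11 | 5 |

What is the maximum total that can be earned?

392

Rank every tier by rate: Maternity/tier1 20 > Maternity/tier2 18 > Ortho/tier1 14 > Peds/tier1 8 > Peds/tier2 7 > Ortho/tier2 5.
Maternity tier1 at 20: fill all 3 — 21 left.
Fill Maternity tier2 block (11 at 18) — 10 left.
Fill Ortho tier1 block (9 at 14) — 1 left.
Peds tier1 at 8: only 1 left, fill 1.
Total = 20×3 + 18×11 + 14×9 + 8×1 = 392.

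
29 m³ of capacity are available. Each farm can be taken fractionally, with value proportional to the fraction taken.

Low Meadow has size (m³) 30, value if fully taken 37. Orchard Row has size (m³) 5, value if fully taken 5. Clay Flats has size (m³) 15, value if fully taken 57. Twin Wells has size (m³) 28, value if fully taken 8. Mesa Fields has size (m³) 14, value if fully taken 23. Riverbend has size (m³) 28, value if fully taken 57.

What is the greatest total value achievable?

Rank by value-to-size ratio: Clay Flats 57/15≈3.8, Riverbend 57/28≈2.04, Mesa Fields 23/14≈1.64, Low Meadow 37/30≈1.23, Orchard Row 5/5≈1, Twin Wells 8/28≈0.286.
Take all of Clay Flats (15 m³, value 57) — 14 m³ left.
Only 14 m³ remain; take 14/28 of Riverbend for value 57×14/28 = 28.5.
Total value = 85.5.

85.5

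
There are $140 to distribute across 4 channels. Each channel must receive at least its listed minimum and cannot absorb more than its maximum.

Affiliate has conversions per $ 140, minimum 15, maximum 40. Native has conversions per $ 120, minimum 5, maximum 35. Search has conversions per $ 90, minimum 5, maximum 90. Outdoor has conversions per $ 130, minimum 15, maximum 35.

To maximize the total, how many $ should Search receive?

Meeting every minimum uses 15+5+5+15 = 40 $, leaving 100.
Order the channels by conversions per $: Affiliate 140 > Outdoor 130 > Native 120 > Search 90.
Affiliate takes 25 more to reach its cap of 40 → 75 left.
Give Outdoor 20 more to hit its cap of 35 → 55 left.
Give Native 30 more to hit its cap of 35 → 25 left.
Only 25 left; Search takes them to reach 30.

30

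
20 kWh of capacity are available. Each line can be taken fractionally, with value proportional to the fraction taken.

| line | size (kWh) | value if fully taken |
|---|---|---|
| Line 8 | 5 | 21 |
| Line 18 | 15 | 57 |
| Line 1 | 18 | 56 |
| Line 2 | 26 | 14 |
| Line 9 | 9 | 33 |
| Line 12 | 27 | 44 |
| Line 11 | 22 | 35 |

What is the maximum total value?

Best value per unit of size first: Line 8 21/5≈4.2, Line 18 57/15≈3.8, Line 9 33/9≈3.67, Line 1 56/18≈3.11, Line 12 44/27≈1.63, Line 11 35/22≈1.59, Line 2 14/26≈0.538.
All 5 kWh of Line 8 fit (value 21) — 15 remain.
Line 18: take in full, 15 kWh for value 57 — 0 left.
Total value = 78.

78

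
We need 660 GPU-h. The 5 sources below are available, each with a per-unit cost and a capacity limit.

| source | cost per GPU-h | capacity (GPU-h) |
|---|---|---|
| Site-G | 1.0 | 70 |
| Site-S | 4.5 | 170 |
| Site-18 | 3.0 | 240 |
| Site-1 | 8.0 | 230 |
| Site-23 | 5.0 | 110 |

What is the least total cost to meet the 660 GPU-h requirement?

Cheapest first:
Site-G (1.0): use full 70 → 590 GPU-h to go.
Site-18 (3.0): use full 240 → 350 GPU-h to go.
Site-S (4.5): use full 170 → 180 GPU-h to go.
Site-23 at 5.0: take all 110 GPU-h → 70 still needed.
Site-1 at 8.0: take 70 of its 230 → requirement met.
Cost = 70×1.0 + 240×3.0 + 170×4.5 + 110×5.0 + 70×8.0 = 2665.

2665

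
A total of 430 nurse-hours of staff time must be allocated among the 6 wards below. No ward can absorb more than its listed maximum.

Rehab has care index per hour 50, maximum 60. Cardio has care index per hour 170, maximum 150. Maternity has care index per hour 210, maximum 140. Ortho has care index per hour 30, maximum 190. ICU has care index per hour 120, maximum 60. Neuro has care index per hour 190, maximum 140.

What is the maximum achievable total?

Highest care index per hour first: Maternity 210 > Neuro 190 > Cardio 170 > ICU 120 > Rehab 50 > Ortho 30.
Maternity: +140 to 140 (cap) — 290 left.
Neuro: +140 to 140 (cap) — 150 left.
Cardio: +150 to 150 (cap) — 0 left.
Total = 170×150 + 210×140 + 190×140 = 81500.

81500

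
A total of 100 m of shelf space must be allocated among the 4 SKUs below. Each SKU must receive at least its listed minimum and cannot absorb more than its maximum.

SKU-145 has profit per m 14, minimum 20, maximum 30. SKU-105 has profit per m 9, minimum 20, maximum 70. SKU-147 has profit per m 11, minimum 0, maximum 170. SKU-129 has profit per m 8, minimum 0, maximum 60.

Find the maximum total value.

1150

Meeting every minimum uses 20+20+0+0 = 40 m, leaving 60.
Rank by profit per m: SKU-145 14 > SKU-147 11 > SKU-105 9 > SKU-129 8.
SKU-145 takes 10 more to reach its cap of 30 ; 50 left.
Only 50 left; SKU-147 takes them to reach 50.
Total = 14×30 + 9×20 + 11×50 = 1150.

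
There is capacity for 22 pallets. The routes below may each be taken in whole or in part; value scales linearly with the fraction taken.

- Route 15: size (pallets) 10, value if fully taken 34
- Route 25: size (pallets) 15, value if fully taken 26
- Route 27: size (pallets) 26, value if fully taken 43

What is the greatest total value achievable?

Sort by value density: Route 15 34/10≈3.4, Route 25 26/15≈1.73, Route 27 43/26≈1.65.
Route 15: take in full, 10 pallets for value 34 — 12 left.
12 pallets left: a 12/15 share of Route 25 gives 26×12/15 = 20.8.
Total value = 54.8.

54.8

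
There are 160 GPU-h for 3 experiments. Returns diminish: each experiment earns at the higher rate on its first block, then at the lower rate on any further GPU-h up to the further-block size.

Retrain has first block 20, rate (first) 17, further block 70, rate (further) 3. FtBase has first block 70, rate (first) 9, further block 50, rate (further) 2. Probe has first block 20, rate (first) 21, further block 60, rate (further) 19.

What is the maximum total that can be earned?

Rank every tier by rate: Probe/first 21 > Probe/second 19 > Retrain/first 17 > FtBase/first 9 > Retrain/second 3 > FtBase/second 2.
Probe first at 21: fill all 20 → 140 left.
Probe second at 19: fill all 60 → 80 left.
Fill Retrain first block (20 at 17) → 60 left.
60 remain; put them into FtBase first at 9.
Total = 21×20 + 19×60 + 17×20 + 9×60 = 2440.

2440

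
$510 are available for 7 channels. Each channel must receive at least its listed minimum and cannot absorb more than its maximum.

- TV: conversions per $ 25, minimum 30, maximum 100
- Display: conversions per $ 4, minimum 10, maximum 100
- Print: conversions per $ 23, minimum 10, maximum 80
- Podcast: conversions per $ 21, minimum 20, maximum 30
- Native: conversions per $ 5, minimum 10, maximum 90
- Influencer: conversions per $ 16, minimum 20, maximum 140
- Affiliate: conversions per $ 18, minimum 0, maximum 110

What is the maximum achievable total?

Meeting every minimum uses 30+10+10+20+10+20+0 = 100 $, leaving 410.
Order the channels by conversions per $: TV 25 > Print 23 > Podcast 21 > Affiliate 18 > Influencer 16 > Native 5 > Display 4.
Give TV 70 more to hit its cap of 100 ; 340 left.
Print: +70 to 80 (cap) ; 270 left.
Podcast: +10 to 30 (cap) ; 260 left.
Give Affiliate 110 more to hit its cap of 110 ; 150 left.
Give Influencer 120 more to hit its cap of 140 ; 30 left.
Native has room for 80 more but only 30 remain, so it gets 40.
Total = 25×100 + 4×10 + 23×80 + 21×30 + 5×40 + 16×140 + 18×110 = 9430.

9430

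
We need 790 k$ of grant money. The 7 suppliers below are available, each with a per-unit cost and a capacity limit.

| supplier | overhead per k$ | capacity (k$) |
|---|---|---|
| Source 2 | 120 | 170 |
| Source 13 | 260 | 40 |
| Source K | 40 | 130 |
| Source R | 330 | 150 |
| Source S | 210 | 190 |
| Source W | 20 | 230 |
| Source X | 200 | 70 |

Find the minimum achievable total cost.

84100

Fill from the cheapest supplier first.
Take 230 from Source W at 20 — need 560 more.
Source K at 40: take all 130 k$ — 430 still needed.
Source 2 at 120: take all 170 k$ — 260 still needed.
Source X (200): use full 70 — 190 k$ to go.
Source S at 210: take all 190 k$ — 0 still needed.
Source 13, Source R: unused.
Cost = 230×20 + 130×40 + 170×120 + 70×200 + 190×210 = 84100.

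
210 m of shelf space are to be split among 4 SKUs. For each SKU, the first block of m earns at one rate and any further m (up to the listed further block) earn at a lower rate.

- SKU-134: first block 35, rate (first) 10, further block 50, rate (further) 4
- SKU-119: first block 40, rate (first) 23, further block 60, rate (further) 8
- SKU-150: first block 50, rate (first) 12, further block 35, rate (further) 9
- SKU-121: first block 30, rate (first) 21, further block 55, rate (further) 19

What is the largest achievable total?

3545

Rank every tier by rate: SKU-119/tier1 23 > SKU-121/tier1 21 > SKU-121/tier2 19 > SKU-150/tier1 12 > SKU-134/tier1 10 > SKU-150/tier2 9 > SKU-119/tier2 8 > SKU-134/tier2 4.
Fill SKU-119 tier1 block (40 at 23) → 170 left.
SKU-121/tier1 (21): +30 → 140 left.
Fill SKU-121 tier2 block (55 at 19) → 85 left.
SKU-150/tier1 (12): +50 → 35 left.
Fill SKU-134 tier1 block (35 at 10) → 0 left.
Total = 23×40 + 21×30 + 19×55 + 12×50 + 10×35 = 3545.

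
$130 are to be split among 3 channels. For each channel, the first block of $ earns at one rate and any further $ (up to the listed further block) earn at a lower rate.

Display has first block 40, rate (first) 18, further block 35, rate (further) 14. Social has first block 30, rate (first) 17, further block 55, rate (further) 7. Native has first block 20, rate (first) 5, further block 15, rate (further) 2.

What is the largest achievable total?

Rank every tier by rate: Display/T1 18 > Social/T1 17 > Display/T2 14 > Social/T2 7 > Native/T1 5 > Native/T2 2.
Display/T1 (18): +40 ; 90 left.
Fill Social T1 block (30 at 17) ; 60 left.
Display/T2 (14): +35 ; 25 left.
Social T2 at 7: only 25 left, fill 25.
Total = 18×40 + 17×30 + 14×35 + 7×25 = 1895.

1895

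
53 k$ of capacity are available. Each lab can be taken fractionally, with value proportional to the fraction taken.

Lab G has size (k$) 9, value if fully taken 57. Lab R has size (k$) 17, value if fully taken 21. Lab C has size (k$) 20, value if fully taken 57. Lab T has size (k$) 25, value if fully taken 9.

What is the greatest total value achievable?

137.52

Sort by value density: Lab G 57/9≈6.33, Lab C 57/20≈2.85, Lab R 21/17≈1.24, Lab T 9/25≈0.36.
All 9 k$ of Lab G fit (value 57) — 44 remain.
Take all of Lab C (20 k$, value 57) — 24 k$ left.
All 17 k$ of Lab R fit (value 21) — 7 remain.
Only 7 k$ remain; take 7/25 of Lab T for value 9×7/25 = 2.52.
Total value = 137.52.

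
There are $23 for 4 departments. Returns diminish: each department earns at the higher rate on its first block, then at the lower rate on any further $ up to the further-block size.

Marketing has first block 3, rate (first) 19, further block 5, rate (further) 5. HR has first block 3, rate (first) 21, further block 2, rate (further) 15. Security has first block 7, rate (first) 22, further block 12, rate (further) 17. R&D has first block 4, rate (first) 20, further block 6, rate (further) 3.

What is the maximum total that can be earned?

456

Treat each block as its own option and order by rate: Security/T1 22 > HR/T1 21 > R&D/T1 20 > Marketing/T1 19 > Security/T2 17 > HR/T2 15 > Marketing/T2 5 > R&D/T2 3.
Security/T1 (22): +7 ; 16 left.
Fill HR T1 block (3 at 21) ; 13 left.
Fill R&D T1 block (4 at 20) ; 9 left.
Marketing/T1 (19): +3 ; 6 left.
Security/T2: +6 of 12 at 17; pool empty.
Total = 22×7 + 21×3 + 20×4 + 19×3 + 17×6 = 456.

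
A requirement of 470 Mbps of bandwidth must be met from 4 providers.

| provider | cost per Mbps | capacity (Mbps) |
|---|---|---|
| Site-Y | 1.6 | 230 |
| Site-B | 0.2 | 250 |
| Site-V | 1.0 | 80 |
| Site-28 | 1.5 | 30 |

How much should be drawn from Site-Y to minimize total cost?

Fill from the cheapest provider first.
Take 250 from Site-B at 0.2 — need 220 more.
Site-V at 1.0: take all 80 Mbps — 140 still needed.
Take 30 from Site-28 at 1.5 — need 110 more.
Site-Y (1.6): take the remaining 110 — done.

110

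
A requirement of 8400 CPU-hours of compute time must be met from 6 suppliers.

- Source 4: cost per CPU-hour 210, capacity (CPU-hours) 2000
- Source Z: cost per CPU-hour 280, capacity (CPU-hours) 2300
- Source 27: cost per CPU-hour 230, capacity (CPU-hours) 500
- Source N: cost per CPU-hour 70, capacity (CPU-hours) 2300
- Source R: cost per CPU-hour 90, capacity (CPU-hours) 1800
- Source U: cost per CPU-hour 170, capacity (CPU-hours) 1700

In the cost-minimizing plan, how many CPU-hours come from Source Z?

100

Use suppliers in increasing cost order.
Take 2300 from Source N at 70 ; need 6100 more.
Source R (90): use full 1800 ; 4300 CPU-hours to go.
Source U at 170: take all 1700 CPU-hours ; 2600 still needed.
Source 4 at 210: take all 2000 CPU-hours ; 600 still needed.
Source 27 (230): use full 500 ; 100 CPU-hours to go.
Source Z at 280: take 100 of its 2300 ; requirement met.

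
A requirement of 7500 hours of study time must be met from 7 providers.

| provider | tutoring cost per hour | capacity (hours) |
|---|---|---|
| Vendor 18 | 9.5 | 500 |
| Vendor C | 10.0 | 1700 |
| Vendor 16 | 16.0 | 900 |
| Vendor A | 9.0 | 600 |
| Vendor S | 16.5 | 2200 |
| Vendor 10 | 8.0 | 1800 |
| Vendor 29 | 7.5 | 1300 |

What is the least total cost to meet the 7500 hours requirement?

77250

Cheapest first:
Vendor 29 at 7.5: take all 1300 hours — 6200 still needed.
Take 1800 from Vendor 10 at 8.0 — need 4400 more.
Vendor A (9.0): use full 600 — 3800 hours to go.
Vendor 18 at 9.5: take all 500 hours — 3300 still needed.
Vendor C (10.0): use full 1700 — 1600 hours to go.
Take 900 from Vendor 16 at 16.0 — need 700 more.
Take 700 from Vendor S at 16.5 to finish.
Cost = 1300×7.5 + 1800×8.0 + 600×9.0 + 500×9.5 + 1700×10.0 + 900×16.0 + 700×16.5 = 77250.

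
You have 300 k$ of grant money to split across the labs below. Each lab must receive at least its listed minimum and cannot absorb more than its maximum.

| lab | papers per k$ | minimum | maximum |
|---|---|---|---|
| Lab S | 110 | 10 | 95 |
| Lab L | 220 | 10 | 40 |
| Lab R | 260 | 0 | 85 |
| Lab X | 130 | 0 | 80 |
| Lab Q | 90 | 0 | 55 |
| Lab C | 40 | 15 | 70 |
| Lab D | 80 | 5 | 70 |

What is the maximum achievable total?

50550

Meeting every minimum uses 10+10+0+0+0+15+5 = 40 k$, leaving 260.
Order the labs by papers per k$: Lab R 260 > Lab L 220 > Lab X 130 > Lab S 110 > Lab Q 90 > Lab D 80 > Lab C 40.
Give Lab R 85 more to hit its cap of 85 → 175 left.
Give Lab L 30 more to hit its cap of 40 → 145 left.
Lab X takes 80 more to reach its cap of 80 → 65 left.
Lab S has room for 85 more but only 65 remain, so it gets 75.
Total = 110×75 + 220×40 + 260×85 + 130×80 + 40×15 + 80×5 = 50550.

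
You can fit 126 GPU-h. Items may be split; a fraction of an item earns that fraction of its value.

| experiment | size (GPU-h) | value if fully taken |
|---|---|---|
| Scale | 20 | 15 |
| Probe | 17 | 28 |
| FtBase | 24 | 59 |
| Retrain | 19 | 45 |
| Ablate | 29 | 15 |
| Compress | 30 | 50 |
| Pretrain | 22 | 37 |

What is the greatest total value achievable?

229.5

Rank by value-to-size ratio: FtBase 59/24≈2.46, Retrain 45/19≈2.37, Pretrain 37/22≈1.68, Compress 50/30≈1.67, Probe 28/17≈1.65, Scale 15/20≈0.75, Ablate 15/29≈0.517.
FtBase: take in full, 24 GPU-h for value 59 ; 102 left.
Retrain: take in full, 19 GPU-h for value 45 ; 83 left.
Take all of Pretrain (22 GPU-h, value 37) ; 61 GPU-h left.
All 30 GPU-h of Compress fit (value 50) ; 31 remain.
Take all of Probe (17 GPU-h, value 28) ; 14 GPU-h left.
14 GPU-h left: a 14/20 share of Scale gives 15×14/20 = 10.5.
Total value = 229.5.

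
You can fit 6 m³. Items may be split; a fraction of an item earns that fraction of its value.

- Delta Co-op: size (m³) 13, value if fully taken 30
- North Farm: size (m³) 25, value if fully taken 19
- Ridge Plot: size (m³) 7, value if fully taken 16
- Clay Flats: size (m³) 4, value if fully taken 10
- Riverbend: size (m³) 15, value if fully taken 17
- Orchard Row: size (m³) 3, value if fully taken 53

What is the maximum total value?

Best value per unit of size first: Orchard Row 53/3≈17.7, Clay Flats 10/4≈2.5, Delta Co-op 30/13≈2.31, Ridge Plot 16/7≈2.29, Riverbend 17/15≈1.13, North Farm 19/25≈0.76.
Orchard Row: take in full, 3 m³ for value 53 → 3 left.
Only 3 m³ remain; take 3/4 of Clay Flats for value 10×3/4 = 7.5.
Total value = 60.5.

60.5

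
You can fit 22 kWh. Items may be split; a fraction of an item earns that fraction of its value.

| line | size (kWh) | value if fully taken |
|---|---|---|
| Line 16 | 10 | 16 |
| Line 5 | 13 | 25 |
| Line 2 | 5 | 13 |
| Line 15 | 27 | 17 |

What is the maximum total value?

44.4

Rank by value-to-size ratio: Line 2 13/5≈2.6, Line 5 25/13≈1.92, Line 16 16/10≈1.6, Line 15 17/27≈0.63.
Take all of Line 2 (5 kWh, value 13) → 17 kWh left.
Line 5: take in full, 13 kWh for value 25 → 4 left.
Fill the last 4 kWh with part of Line 16: 4/10 of it earns 6.4.
Total value = 44.4.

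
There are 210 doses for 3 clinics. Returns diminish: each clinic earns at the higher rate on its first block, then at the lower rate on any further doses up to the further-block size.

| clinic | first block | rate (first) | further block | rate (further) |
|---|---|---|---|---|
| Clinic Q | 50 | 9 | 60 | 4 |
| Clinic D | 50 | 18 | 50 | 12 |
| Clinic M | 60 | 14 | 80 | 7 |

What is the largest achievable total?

2790

Treat each block as its own option and order by rate: Clinic D/T1 18 > Clinic M/T1 14 > Clinic D/T2 12 > Clinic Q/T1 9 > Clinic M/T2 7 > Clinic Q/T2 4.
Clinic D T1 at 18: fill all 50 — 160 left.
Clinic M/T1 (14): +60 — 100 left.
Fill Clinic D T2 block (50 at 12) — 50 left.
Clinic Q/T1 (9): +50 — 0 left.
Total = 18×50 + 14×60 + 12×50 + 9×50 = 2790.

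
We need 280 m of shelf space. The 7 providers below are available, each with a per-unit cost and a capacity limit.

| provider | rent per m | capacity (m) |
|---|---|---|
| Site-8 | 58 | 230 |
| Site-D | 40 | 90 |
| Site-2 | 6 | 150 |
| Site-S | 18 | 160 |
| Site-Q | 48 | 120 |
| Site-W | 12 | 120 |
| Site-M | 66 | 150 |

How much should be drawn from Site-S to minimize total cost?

10

Fill from the cheapest provider first.
Site-2 at 6: take all 150 m ; 130 still needed.
Site-W at 12: take all 120 m ; 10 still needed.
Take 10 from Site-S at 18 to finish.
Site-D, Site-Q, Site-8, Site-M: unused.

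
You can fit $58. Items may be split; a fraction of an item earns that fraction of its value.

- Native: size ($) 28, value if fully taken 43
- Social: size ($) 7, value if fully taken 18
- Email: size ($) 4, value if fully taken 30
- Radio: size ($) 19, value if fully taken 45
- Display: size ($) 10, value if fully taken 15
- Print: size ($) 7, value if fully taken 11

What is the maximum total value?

136.25

Best value per unit of size first: Email 30/4≈7.5, Social 18/7≈2.57, Radio 45/19≈2.37, Print 11/7≈1.57, Native 43/28≈1.54, Display 15/10≈1.5.
Take all of Email (4 $, value 30) → 54 $ left.
All 7 $ of Social fit (value 18) → 47 remain.
Radio: take in full, 19 $ for value 45 → 28 left.
Take all of Print (7 $, value 11) → 21 $ left.
Only 21 $ remain; take 21/28 of Native for value 43×21/28 = 32.25.
Total value = 136.25.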